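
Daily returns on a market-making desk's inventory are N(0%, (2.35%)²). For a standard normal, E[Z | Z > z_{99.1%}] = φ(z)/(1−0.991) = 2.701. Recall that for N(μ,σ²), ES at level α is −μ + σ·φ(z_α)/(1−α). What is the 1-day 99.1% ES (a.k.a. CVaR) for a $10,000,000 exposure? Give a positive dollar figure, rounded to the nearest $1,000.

$635,000

ES = 2.35% × 2.701 = 6.347%.
On $10,000,000: 0.06347 × $10,000,000 = $634,700.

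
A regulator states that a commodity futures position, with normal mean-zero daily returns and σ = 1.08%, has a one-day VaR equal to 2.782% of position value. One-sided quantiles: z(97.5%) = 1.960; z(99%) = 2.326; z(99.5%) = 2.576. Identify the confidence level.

Implied z = VaR/σ = 2.782 / 1.08 = 2.576.
This matches z(99.5%) = 2.576.

99.5%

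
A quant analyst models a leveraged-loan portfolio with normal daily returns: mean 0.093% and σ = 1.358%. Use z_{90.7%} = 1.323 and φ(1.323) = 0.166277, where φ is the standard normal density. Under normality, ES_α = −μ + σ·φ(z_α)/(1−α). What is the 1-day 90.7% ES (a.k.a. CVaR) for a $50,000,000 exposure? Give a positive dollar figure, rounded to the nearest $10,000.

$1,170,000

Tail multiplier: φ(z)/(1−α) = 0.166277 / 0.093 = 1.788.
ES = −(0.093%) + 1.358% × 1.788 = 2.335%.
On $50,000,000: 0.02335 × $50,000,000 = $1,167,500.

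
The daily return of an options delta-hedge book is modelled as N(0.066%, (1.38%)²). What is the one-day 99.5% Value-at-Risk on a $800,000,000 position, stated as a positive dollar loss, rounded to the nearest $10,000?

$27,910,000

At 99.5% one-sided, z = 2.576.
VaR = −μ + z·σ = −(0.066%) + 2.576 × 1.38% = 3.489%.
On $800,000,000: 0.03489 × $800,000,000 = $27,912,000.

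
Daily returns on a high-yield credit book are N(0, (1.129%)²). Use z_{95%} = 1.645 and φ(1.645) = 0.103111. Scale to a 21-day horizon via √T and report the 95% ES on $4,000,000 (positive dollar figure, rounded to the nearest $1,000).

σ_{21d} = 1.129% × √21 = 5.174%.
ES multiplier = φ(z)/(1−α) = 0.103111/0.05 = 2.062.
ES = 5.174% × 2.062 = 10.669%; on $4,000,000: $426,760.

$427,000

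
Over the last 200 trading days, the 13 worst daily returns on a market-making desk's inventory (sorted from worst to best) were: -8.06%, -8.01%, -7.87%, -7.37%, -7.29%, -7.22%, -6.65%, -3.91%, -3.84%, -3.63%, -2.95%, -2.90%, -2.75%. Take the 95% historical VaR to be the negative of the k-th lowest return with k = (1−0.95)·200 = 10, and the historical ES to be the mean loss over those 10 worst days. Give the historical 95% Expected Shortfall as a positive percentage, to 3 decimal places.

The 10 worst returns sum to -63.85%.
ES = −(-63.85%) / 10 = 6.385%.

6.385%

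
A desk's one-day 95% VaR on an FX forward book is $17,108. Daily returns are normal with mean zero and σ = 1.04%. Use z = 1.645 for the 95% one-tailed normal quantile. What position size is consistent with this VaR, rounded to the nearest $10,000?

$1,000,000

VaR as a fraction of value: z·σ = 1.645 × 1.04% = 1.7108%.
Position = $17,108 / 0.017108 = $1,000,000.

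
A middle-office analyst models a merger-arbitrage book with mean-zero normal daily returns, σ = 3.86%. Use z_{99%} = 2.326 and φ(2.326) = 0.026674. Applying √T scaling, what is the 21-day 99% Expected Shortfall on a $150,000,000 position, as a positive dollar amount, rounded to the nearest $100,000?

$70,800,000

σ_{21d} = 3.86% × √21 = 17.689%.
ES multiplier = φ(z)/(1−α) = 0.026674/0.01 = 2.667.
ES = 17.689% × 2.667 = 47.177%; on $150,000,000: $70,765,500.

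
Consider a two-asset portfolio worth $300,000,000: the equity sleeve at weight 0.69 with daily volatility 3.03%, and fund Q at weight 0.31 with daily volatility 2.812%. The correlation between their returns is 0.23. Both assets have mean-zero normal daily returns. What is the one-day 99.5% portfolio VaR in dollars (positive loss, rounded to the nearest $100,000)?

$18,900,000

σ_p² = 0.69²·3.03² + 0.31²·2.812² + 2·0.23·0.69·0.31·3.03·2.812 = 5.9693 (%²).
σ_p = √5.9693 = 2.443%.
At 99.5%, z = 2.576.
VaR = 2.576 × 2.443% = 6.293%; on $300,000,000 that is $18,879,000.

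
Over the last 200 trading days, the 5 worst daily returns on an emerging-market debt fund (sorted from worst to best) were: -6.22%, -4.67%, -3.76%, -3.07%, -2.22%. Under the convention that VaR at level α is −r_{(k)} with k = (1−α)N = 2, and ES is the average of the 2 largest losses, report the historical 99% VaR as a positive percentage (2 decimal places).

4.67%

k = 2; the 2nd lowest return is -4.67%, so VaR = 4.67%.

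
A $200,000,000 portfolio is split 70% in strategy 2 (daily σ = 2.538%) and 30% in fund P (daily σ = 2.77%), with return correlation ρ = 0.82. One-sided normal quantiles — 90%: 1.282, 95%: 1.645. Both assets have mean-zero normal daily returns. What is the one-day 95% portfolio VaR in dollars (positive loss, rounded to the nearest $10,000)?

$8,240,000

σ_p² = 0.7²·2.538² + 0.3²·2.77² + 2·0.82·0.7·0.3·2.538·2.77 = 6.2681 (%²).
σ_p = √6.2681 = 2.504%.
VaR = 1.645 × 2.504% = 4.119%; on $200,000,000 that is $8,238,000.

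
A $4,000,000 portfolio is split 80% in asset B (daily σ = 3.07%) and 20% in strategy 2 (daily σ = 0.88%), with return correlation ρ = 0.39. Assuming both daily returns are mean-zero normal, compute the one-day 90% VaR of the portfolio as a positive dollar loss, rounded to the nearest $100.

$129,700

σ_p² = 0.8²·3.07² + 0.2²·0.88² + 2·0.39·0.8·0.2·3.07·0.88 = 6.4001 (%²).
σ_p = √6.4001 = 2.530%.
At 90%, z = 1.282.
VaR = 1.282 × 2.530% = 3.243%; on $4,000,000 that is $129,720.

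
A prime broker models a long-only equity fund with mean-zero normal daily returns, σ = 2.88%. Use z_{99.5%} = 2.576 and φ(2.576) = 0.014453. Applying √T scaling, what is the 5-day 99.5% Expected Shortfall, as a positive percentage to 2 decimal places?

σ_{5d} = 2.88% × √5 = 6.440%.
ES multiplier = φ(z)/(1−α) = 0.014453/0.005 = 2.891.
ES = 6.440% × 2.891 = 18.618%.

18.62%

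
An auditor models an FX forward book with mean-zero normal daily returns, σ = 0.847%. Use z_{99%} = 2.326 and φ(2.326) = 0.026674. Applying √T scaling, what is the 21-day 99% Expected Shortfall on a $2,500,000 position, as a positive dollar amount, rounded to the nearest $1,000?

σ_{21d} = 0.847% × √21 = 3.881%.
ES multiplier = φ(z)/(1−α) = 0.026674/0.01 = 2.667.
ES = 3.881% × 2.667 = 10.351%; on $2,500,000: $258,775.

$259,000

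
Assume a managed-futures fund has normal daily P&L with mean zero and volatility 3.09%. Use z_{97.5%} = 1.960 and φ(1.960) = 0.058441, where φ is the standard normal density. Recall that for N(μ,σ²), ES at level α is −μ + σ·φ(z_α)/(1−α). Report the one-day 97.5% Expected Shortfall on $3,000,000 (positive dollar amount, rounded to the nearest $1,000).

$217,000

Tail multiplier: φ(z)/(1−α) = 0.058441 / 0.025 = 2.338.
ES = 3.09% × 2.338 = 7.224%.
On $3,000,000: 0.07224 × $3,000,000 = $216,720.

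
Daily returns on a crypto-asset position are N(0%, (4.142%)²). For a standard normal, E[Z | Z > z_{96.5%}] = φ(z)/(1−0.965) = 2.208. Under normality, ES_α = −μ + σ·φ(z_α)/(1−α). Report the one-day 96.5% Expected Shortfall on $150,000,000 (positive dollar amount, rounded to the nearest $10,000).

$13,720,000

ES = 4.142% × 2.208 = 9.146%.
On $150,000,000: 0.09146 × $150,000,000 = $13,719,000.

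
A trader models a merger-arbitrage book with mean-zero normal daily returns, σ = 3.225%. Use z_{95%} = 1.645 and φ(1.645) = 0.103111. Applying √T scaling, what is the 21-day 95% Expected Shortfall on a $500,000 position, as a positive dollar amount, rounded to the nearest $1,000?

σ_{21d} = 3.225% × √21 = 14.779%.
ES multiplier = φ(z)/(1−α) = 0.103111/0.05 = 2.062.
ES = 14.779% × 2.062 = 30.474%; on $500,000: $152,370.

$152,000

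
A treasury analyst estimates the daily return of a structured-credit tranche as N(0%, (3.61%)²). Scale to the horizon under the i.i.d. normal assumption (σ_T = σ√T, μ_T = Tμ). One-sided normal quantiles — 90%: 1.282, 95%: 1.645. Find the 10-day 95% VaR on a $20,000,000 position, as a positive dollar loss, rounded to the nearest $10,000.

$3,760,000

σ_{10d} = 3.61% × √10 = 11.416%.
VaR = 1.645 × 11.416% = 18.779%.
On $20,000,000: 0.18779 × $20,000,000 = $3,755,800.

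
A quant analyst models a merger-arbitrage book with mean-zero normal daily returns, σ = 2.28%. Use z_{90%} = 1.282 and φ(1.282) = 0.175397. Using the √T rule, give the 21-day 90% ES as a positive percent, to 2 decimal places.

σ_{21d} = 2.28% × √21 = 10.448%.
ES multiplier = φ(z)/(1−α) = 0.175397/0.1 = 1.754.
ES = 10.448% × 1.754 = 18.326%.

18.33%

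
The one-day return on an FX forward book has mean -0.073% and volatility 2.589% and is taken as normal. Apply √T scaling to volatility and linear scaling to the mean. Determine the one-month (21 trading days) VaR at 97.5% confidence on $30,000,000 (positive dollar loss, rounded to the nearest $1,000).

$7,436,000

At 97.5%, z = 1.960.
σ_{21d} = 2.589% × √21 = 11.864%; μ_{21d} = 21 × -0.073% = -1.533%.
VaR = −(-1.533%) + 1.960 × 11.864% = 24.786%.
On $30,000,000: 0.24786 × $30,000,000 = $7,435,800.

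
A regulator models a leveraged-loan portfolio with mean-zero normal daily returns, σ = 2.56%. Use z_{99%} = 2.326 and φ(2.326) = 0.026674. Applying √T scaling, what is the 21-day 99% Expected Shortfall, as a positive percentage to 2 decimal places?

σ_{21d} = 2.56% × √21 = 11.731%.
ES multiplier = φ(z)/(1−α) = 0.026674/0.01 = 2.667.
ES = 11.731% × 2.667 = 31.287%.

31.29%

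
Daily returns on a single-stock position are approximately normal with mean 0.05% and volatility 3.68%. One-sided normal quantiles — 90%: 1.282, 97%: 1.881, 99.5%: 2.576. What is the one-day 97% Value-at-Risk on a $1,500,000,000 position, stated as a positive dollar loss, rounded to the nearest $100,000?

$103,100,000

VaR = −μ + z·σ = −(0.05%) + 1.881 × 3.68% = 6.872%.
On $1,500,000,000: 0.06872 × $1,500,000,000 = $103,080,000.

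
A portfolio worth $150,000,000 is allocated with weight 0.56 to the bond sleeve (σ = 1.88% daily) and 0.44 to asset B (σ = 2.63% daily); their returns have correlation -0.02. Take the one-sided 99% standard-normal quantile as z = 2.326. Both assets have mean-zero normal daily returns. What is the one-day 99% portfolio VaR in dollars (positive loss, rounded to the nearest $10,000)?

$5,400,000

σ_p² = 0.56²·1.88² + 0.44²·2.63² + 2·-0.02·0.56·0.44·1.88·2.63 = 2.3988 (%²).
σ_p = √2.3988 = 1.549%.
VaR = 2.326 × 1.549% = 3.603%; on $150,000,000 that is $5,404,500.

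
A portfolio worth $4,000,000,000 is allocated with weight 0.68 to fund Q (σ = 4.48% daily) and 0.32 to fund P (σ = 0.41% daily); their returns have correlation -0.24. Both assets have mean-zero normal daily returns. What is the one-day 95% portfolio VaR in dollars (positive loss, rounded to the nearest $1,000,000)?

$199,000,000

σ_p² = 0.68²·4.48² + 0.32²·0.41² + 2·-0.24·0.68·0.32·4.48·0.41 = 9.1059 (%²).
σ_p = √9.1059 = 3.018%.
At 95%, z = 1.645.
VaR = 1.645 × 3.018% = 4.965%; on $4,000,000,000 that is $198,600,000.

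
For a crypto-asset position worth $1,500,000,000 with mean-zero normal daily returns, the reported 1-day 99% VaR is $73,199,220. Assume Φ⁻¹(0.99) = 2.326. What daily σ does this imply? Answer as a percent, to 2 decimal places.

VaR as a fraction: $73,199,220 / $1,500,000,000 = 4.880%.
σ = VaR / z = 4.880% / 2.326 = 2.098%.

2.10%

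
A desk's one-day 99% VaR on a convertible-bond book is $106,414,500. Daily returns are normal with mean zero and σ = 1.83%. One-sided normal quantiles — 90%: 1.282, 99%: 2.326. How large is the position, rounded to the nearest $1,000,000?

VaR as a fraction of value: z·σ = 2.326 × 1.83% = 4.25658%.
Position = $106,414,500 / 0.0425658 = $2,500,000,000.

$2,500,000,000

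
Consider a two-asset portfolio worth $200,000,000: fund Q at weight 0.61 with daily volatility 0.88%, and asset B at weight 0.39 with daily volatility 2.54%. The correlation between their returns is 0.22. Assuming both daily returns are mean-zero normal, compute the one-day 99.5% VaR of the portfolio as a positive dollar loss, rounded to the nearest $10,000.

σ_p² = 0.61²·0.88² + 0.39²·2.54² + 2·0.22·0.61·0.39·0.88·2.54 = 1.5034 (%²).
σ_p = √1.5034 = 1.226%.
At 99.5%, z = 2.576.
VaR = 2.576 × 1.226% = 3.158%; on $200,000,000 that is $6,316,000.

$6,320,000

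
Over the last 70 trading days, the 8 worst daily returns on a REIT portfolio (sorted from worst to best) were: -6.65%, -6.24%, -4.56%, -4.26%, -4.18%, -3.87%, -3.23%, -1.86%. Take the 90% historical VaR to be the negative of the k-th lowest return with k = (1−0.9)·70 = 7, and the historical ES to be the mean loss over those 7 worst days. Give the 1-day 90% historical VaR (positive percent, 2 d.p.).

k = 7; the 7th lowest return is -3.23%, so VaR = 3.23%.

3.23%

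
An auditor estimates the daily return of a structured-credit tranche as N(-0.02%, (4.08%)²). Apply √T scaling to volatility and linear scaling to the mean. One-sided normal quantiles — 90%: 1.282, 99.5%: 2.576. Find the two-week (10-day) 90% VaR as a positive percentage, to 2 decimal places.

16.74%

σ_{10d} = 4.08% × √10 = 12.902%; μ_{10d} = 10 × -0.02% = -0.200%.
VaR = −(-0.200%) + 1.282 × 12.902% = 16.740%.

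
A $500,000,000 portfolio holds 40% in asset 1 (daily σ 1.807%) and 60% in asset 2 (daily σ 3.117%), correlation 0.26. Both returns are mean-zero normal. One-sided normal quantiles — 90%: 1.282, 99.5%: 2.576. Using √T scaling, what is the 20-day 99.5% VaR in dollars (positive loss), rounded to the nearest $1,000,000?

$125,000,000

σ_p = √(0.4²·1.807² + 0.6²·3.117² + 2·0.26·0.4·0.6·1.807·3.117) = 2.173%.
σ_{20d} = 2.173% × √20 = 9.718%.
VaR = 2.576 × 9.718% = 25.034%; on $500,000,000 that is $125,170,000.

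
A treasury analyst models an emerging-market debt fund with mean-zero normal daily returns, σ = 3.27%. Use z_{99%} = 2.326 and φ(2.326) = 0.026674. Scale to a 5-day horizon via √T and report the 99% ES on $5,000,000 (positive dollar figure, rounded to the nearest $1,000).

σ_{5d} = 3.27% × √5 = 7.312%.
ES multiplier = φ(z)/(1−α) = 0.026674/0.01 = 2.667.
ES = 7.312% × 2.667 = 19.501%; on $5,000,000: $975,050.

$975,000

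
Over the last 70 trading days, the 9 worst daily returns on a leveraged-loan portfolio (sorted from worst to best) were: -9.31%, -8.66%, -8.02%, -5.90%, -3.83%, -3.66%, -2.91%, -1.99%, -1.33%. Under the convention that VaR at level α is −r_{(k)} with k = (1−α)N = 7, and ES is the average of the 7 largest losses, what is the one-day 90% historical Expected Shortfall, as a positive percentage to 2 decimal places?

The 7 worst returns sum to -42.29%.
ES = −(-42.29%) / 7 = 6.0414…% ≈ 6.04%.

6.04%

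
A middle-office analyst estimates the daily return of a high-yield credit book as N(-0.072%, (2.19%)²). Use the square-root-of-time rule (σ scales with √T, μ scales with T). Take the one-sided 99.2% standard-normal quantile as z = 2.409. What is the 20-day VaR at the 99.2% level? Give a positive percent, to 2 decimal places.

σ_{20d} = 2.19% × √20 = 9.794%; μ_{20d} = 20 × -0.072% = -1.440%.
VaR = −(-1.440%) + 2.409 × 9.794% = 25.034%.

25.03%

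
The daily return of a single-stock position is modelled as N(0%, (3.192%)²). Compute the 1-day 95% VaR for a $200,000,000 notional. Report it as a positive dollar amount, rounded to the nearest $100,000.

$10,500,000

At 95% one-sided, z = 1.645.
VaR = z·σ = 1.645 × 3.192% = 5.251%.
On $200,000,000: 0.05251 × $200,000,000 = $10,502,000.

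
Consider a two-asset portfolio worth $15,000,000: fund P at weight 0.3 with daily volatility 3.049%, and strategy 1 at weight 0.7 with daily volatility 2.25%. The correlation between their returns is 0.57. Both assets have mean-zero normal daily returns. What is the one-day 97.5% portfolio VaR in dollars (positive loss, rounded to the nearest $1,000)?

σ_p² = 0.3²·3.049² + 0.7²·2.25² + 2·0.57·0.3·0.7·3.049·2.25 = 4.9596 (%²).
σ_p = √4.9596 = 2.227%.
At 97.5%, z = 1.960.
VaR = 1.960 × 2.227% = 4.365%; on $15,000,000 that is $654,750.

$655,000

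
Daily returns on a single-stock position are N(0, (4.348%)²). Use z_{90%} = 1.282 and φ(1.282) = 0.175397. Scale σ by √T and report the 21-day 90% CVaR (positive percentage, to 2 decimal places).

34.95%

σ_{21d} = 4.348% × √21 = 19.925%.
ES multiplier = φ(z)/(1−α) = 0.175397/0.1 = 1.754.
ES = 19.925% × 1.754 = 34.948%.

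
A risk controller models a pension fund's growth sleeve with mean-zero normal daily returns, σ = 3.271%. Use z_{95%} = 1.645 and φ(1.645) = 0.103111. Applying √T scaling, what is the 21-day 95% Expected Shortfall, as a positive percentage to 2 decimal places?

σ_{21d} = 3.271% × √21 = 14.990%.
ES multiplier = φ(z)/(1−α) = 0.103111/0.05 = 2.062.
ES = 14.990% × 2.062 = 30.909%.

30.91%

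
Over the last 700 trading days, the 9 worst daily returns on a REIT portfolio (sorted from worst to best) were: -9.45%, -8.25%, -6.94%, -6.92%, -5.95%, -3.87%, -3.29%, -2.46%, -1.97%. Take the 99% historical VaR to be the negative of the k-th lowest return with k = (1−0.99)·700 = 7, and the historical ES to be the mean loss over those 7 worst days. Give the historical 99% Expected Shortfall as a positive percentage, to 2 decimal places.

The 7 worst returns sum to -44.67%.
ES = −(-44.67%) / 7 = 6.3814…% ≈ 6.38%.

6.38%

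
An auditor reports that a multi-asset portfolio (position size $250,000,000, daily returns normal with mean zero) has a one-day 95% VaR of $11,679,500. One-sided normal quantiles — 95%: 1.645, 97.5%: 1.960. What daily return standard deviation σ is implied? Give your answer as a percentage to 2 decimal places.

VaR as a fraction: $11,679,500 / $250,000,000 = 4.672%.
σ = VaR / z = 4.672% / 1.645 = 2.840%.

2.84%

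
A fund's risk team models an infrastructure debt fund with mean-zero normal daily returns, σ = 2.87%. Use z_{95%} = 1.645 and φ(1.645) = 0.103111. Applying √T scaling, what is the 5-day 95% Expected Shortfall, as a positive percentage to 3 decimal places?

σ_{5d} = 2.87% × √5 = 6.418%.
ES multiplier = φ(z)/(1−α) = 0.103111/0.05 = 2.062.
ES = 6.418% × 2.062 = 13.234%.

13.234%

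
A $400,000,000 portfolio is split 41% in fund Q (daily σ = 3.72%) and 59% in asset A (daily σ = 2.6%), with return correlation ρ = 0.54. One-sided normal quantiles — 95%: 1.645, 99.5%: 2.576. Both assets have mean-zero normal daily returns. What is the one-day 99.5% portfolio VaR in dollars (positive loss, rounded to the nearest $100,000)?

σ_p² = 0.41²·3.72² + 0.59²·2.6² + 2·0.54·0.41·0.59·3.72·2.6 = 7.2062 (%²).
σ_p = √7.2062 = 2.684%.
VaR = 2.576 × 2.684% = 6.914%; on $400,000,000 that is $27,656,000.

$27,700,000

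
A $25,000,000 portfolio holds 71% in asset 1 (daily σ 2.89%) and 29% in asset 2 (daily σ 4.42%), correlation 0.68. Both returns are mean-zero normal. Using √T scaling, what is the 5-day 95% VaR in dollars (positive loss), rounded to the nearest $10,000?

$2,820,000

σ_p = √(0.71²·2.89² + 0.29²·4.42² + 2·0.68·0.71·0.29·2.89·4.42) = 3.071%.
σ_{5d} = 3.071% × √5 = 6.867%.
z(95%) = 1.645.
VaR = 1.645 × 6.867% = 11.296%; on $25,000,000 that is $2,824,000.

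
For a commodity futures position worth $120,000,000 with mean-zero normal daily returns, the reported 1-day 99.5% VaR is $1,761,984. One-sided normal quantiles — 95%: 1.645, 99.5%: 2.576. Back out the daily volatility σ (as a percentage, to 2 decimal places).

VaR as a fraction: $1,761,984 / $120,000,000 = 1.468%.
σ = VaR / z = 1.468% / 2.576 = 0.570%.

0.57%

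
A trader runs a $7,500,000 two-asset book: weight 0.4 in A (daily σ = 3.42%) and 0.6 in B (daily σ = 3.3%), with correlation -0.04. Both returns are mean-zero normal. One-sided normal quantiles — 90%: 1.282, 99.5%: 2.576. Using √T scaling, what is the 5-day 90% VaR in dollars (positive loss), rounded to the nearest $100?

σ_p = √(0.4²·3.42² + 0.6²·3.3² + 2·-0.04·0.4·0.6·3.42·3.3) = 2.361%.
σ_{5d} = 2.361% × √5 = 5.279%.
VaR = 1.282 × 5.279% = 6.768%; on $7,500,000 that is $507,600.

$507,600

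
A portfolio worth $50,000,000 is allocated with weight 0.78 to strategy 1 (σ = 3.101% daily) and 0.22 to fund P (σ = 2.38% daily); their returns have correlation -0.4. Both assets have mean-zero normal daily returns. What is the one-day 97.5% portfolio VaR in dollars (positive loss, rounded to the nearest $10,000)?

σ_p² = 0.78²·3.101² + 0.22²·2.38² + 2·-0.4·0.78·0.22·3.101·2.38 = 5.1115 (%²).
σ_p = √5.1115 = 2.261%.
At 97.5%, z = 1.960.
VaR = 1.960 × 2.261% = 4.432%; on $50,000,000 that is $2,216,000.

$2,220,000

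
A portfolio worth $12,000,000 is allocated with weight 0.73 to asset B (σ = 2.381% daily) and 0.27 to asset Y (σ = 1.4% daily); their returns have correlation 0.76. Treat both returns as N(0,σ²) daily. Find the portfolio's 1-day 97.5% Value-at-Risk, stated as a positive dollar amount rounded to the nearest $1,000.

σ_p² = 0.73²·2.381² + 0.27²·1.4² + 2·0.76·0.73·0.27·2.381·1.4 = 4.1626 (%²).
σ_p = √4.1626 = 2.040%.
At 97.5%, z = 1.960.
VaR = 1.960 × 2.040% = 3.998%; on $12,000,000 that is $479,760.

$480,000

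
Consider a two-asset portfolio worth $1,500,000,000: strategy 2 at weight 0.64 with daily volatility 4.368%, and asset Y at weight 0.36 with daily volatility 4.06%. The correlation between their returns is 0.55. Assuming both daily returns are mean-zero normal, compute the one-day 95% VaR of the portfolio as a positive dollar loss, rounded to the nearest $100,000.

σ_p² = 0.64²·4.368² + 0.36²·4.06² + 2·0.55·0.64·0.36·4.368·4.06 = 14.4457 (%²).
σ_p = √14.4457 = 3.801%.
At 95%, z = 1.645.
VaR = 1.645 × 3.801% = 6.253%; on $1,500,000,000 that is $93,795,000.

$93,800,000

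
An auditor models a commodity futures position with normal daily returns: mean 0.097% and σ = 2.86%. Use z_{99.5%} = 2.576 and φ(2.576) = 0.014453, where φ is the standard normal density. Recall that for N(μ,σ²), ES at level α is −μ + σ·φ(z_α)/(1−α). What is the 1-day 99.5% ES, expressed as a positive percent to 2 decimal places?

8.17%

Tail multiplier: φ(z)/(1−α) = 0.014453 / 0.005 = 2.891.
ES = −(0.097%) + 2.86% × 2.891 = 8.171%.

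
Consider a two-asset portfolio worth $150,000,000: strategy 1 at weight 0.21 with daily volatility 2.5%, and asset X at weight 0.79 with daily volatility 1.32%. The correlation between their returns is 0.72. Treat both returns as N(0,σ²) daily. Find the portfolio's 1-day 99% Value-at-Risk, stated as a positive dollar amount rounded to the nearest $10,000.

$5,120,000

σ_p² = 0.21²·2.5² + 0.79²·1.32² + 2·0.72·0.21·0.79·2.5·1.32 = 2.1514 (%²).
σ_p = √2.1514 = 1.467%.
At 99%, z = 2.326.
VaR = 2.326 × 1.467% = 3.412%; on $150,000,000 that is $5,118,000.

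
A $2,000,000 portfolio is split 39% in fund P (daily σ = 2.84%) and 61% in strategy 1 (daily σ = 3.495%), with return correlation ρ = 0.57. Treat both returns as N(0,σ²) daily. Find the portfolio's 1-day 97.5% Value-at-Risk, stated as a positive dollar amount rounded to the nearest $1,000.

$114,000

σ_p² = 0.39²·2.84² + 0.61²·3.495² + 2·0.57·0.39·0.61·2.84·3.495 = 8.4639 (%²).
σ_p = √8.4639 = 2.909%.
At 97.5%, z = 1.960.
VaR = 1.960 × 2.909% = 5.702%; on $2,000,000 that is $114,040.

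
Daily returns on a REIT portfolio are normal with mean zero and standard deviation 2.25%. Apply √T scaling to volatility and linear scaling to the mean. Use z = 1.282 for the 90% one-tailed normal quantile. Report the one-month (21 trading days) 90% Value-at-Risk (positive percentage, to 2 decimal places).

13.22%

σ_{21d} = 2.25% × √21 = 10.311%.
VaR = 1.282 × 10.311% = 13.219%.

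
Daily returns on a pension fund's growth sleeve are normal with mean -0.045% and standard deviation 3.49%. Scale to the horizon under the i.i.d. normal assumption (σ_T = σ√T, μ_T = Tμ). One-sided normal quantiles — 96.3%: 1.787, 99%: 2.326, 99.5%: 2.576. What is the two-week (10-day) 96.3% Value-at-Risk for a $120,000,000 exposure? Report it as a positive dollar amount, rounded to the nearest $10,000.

$24,210,000

σ_{10d} = 3.49% × √10 = 11.036%; μ_{10d} = 10 × -0.045% = -0.450%.
VaR = −(-0.450%) + 1.787 × 11.036% = 20.171%.
On $120,000,000: 0.20171 × $120,000,000 = $24,205,200.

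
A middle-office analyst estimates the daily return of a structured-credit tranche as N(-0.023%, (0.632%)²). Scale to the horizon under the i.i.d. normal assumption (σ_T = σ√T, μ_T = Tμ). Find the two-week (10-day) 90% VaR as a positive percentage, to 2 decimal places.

At 90%, z = 1.282.
σ_{10d} = 0.632% × √10 = 1.999%; μ_{10d} = 10 × -0.023% = -0.230%.
VaR = −(-0.230%) + 1.282 × 1.999% = 2.793%.

2.79%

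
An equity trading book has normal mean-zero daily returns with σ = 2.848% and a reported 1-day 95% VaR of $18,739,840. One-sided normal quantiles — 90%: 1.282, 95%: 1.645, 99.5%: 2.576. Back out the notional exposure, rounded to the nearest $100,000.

$400,000,000

VaR as a fraction of value: z·σ = 1.645 × 2.848% = 4.68496%.
Position = $18,739,840 / 0.0468496 = $400,000,000.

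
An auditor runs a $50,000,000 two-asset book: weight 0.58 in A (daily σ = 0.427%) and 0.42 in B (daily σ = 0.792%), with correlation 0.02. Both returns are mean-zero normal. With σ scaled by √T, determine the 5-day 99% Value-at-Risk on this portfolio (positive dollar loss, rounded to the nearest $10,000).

$1,090,000

σ_p = √(0.58²·0.427² + 0.42²·0.792² + 2·0.02·0.58·0.42·0.427·0.792) = 0.419%.
σ_{5d} = 0.419% × √5 = 0.937%.
z(99%) = 2.326.
VaR = 2.326 × 0.937% = 2.179%; on $50,000,000 that is $1,089,500.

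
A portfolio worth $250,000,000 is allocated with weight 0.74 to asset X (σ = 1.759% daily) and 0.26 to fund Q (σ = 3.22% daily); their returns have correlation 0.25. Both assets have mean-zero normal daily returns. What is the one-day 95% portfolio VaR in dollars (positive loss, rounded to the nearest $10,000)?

$7,050,000

σ_p² = 0.74²·1.759² + 0.26²·3.22² + 2·0.25·0.74·0.26·1.759·3.22 = 2.9401 (%²).
σ_p = √2.9401 = 1.715%.
At 95%, z = 1.645.
VaR = 1.645 × 1.715% = 2.821%; on $250,000,000 that is $7,052,500.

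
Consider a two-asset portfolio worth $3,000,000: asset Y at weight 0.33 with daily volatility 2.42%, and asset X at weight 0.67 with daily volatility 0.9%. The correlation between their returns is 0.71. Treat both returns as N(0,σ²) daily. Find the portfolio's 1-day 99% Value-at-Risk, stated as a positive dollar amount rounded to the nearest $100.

σ_p² = 0.33²·2.42² + 0.67²·0.9² + 2·0.71·0.33·0.67·2.42·0.9 = 1.6852 (%²).
σ_p = √1.6852 = 1.298%.
At 99%, z = 2.326.
VaR = 2.326 × 1.298% = 3.019%; on $3,000,000 that is $90,570.

$90,600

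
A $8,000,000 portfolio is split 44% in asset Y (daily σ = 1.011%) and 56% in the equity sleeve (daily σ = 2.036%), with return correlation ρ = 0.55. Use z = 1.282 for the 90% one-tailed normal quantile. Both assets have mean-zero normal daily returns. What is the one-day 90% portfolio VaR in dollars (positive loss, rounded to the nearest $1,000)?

σ_p² = 0.44²·1.011² + 0.56²·2.036² + 2·0.55·0.44·0.56·1.011·2.036 = 2.0558 (%²).
σ_p = √2.0558 = 1.434%.
VaR = 1.282 × 1.434% = 1.838%; on $8,000,000 that is $147,040.

$147,000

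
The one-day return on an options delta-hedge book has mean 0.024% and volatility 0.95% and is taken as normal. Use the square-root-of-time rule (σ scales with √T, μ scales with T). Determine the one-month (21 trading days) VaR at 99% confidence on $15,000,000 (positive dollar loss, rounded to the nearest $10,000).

At 99%, z = 2.326.
σ_{21d} = 0.95% × √21 = 4.353%; μ_{21d} = 21 × 0.024% = 0.504%.
VaR = −(0.504%) + 2.326 × 4.353% = 9.621%.
On $15,000,000: 0.09621 × $15,000,000 = $1,443,150.

$1,440,000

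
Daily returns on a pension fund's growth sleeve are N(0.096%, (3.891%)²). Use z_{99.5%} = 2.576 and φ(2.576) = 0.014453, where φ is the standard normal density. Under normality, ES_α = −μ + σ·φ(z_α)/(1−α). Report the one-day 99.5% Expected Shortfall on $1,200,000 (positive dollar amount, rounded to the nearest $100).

Tail multiplier: φ(z)/(1−α) = 0.014453 / 0.005 = 2.891.
ES = −(0.096%) + 3.891% × 2.891 = 11.153%.
On $1,200,000: 0.11153 × $1,200,000 = $133,836.

$133,800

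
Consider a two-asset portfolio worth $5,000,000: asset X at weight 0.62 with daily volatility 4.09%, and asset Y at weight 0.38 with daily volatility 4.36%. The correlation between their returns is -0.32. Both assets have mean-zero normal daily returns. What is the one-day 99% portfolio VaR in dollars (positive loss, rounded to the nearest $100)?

σ_p² = 0.62²·4.09² + 0.38²·4.36² + 2·-0.32·0.62·0.38·4.09·4.36 = 6.4864 (%²).
σ_p = √6.4864 = 2.547%.
At 99%, z = 2.326.
VaR = 2.326 × 2.547% = 5.924%; on $5,000,000 that is $296,200.

$296,200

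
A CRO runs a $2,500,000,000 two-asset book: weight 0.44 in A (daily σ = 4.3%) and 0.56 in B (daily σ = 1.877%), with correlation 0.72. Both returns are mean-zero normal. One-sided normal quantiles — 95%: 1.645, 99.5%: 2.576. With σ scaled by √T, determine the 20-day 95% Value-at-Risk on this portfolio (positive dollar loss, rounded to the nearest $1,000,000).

σ_p = √(0.44²·4.3² + 0.56²·1.877² + 2·0.72·0.44·0.56·4.3·1.877) = 2.747%.
σ_{20d} = 2.747% × √20 = 12.285%.
VaR = 1.645 × 12.285% = 20.209%; on $2,500,000,000 that is $505,225,000.

$505,000,000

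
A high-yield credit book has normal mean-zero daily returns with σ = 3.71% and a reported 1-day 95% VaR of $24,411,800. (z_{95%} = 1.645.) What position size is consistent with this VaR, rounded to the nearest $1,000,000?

$400,000,000

VaR as a fraction of value: z·σ = 1.645 × 3.71% = 6.10295%.
Position = $24,411,800 / 0.0610295 = $400,000,000.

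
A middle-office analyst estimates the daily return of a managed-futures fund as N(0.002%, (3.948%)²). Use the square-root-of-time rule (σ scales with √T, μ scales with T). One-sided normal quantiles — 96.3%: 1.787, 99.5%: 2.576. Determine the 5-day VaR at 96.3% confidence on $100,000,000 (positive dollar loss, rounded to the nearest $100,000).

$15,800,000

σ_{5d} = 3.948% × √5 = 8.828%; μ_{5d} = 5 × 0.002% = 0.010%.
VaR = −(0.010%) + 1.787 × 8.828% = 15.766%.
On $100,000,000: 0.15766 × $100,000,000 = $15,766,000.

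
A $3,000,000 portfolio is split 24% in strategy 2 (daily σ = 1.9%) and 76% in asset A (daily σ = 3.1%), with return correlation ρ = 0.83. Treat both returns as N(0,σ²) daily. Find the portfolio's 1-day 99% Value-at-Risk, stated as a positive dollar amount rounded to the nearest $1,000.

σ_p² = 0.24²·1.9² + 0.76²·3.1² + 2·0.83·0.24·0.76·1.9·3.1 = 7.5421 (%²).
σ_p = √7.5421 = 2.746%.
At 99%, z = 2.326.
VaR = 2.326 × 2.746% = 6.387%; on $3,000,000 that is $191,610.

$192,000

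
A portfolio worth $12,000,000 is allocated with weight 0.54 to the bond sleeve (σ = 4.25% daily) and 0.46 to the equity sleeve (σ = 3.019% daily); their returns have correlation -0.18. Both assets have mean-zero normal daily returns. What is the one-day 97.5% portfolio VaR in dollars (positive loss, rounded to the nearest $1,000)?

σ_p² = 0.54²·4.25² + 0.46²·3.019² + 2·-0.18·0.54·0.46·4.25·3.019 = 6.0482 (%²).
σ_p = √6.0482 = 2.459%.
At 97.5%, z = 1.960.
VaR = 1.960 × 2.459% = 4.820%; on $12,000,000 that is $578,400.

$578,000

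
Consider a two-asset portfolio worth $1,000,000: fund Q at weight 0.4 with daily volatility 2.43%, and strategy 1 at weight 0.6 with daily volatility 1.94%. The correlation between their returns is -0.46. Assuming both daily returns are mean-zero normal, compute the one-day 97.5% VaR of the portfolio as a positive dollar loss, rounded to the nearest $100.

σ_p² = 0.4²·2.43² + 0.6²·1.94² + 2·-0.46·0.4·0.6·2.43·1.94 = 1.2588 (%²).
σ_p = √1.2588 = 1.122%.
At 97.5%, z = 1.960.
VaR = 1.960 × 1.122% = 2.199%; on $1,000,000 that is $21,990.

$22,000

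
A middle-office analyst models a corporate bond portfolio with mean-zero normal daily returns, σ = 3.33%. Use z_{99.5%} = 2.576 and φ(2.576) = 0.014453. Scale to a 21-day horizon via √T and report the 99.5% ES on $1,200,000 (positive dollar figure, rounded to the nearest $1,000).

$529,000

σ_{21d} = 3.33% × √21 = 15.260%.
ES multiplier = φ(z)/(1−α) = 0.014453/0.005 = 2.891.
ES = 15.260% × 2.891 = 44.117%; on $1,200,000: $529,404.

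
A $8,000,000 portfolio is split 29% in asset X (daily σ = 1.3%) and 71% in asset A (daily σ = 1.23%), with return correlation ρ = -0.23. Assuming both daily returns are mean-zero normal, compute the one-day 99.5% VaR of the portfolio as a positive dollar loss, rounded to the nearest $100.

σ_p² = 0.29²·1.3² + 0.71²·1.23² + 2·-0.23·0.29·0.71·1.3·1.23 = 0.7533 (%²).
σ_p = √0.7533 = 0.868%.
At 99.5%, z = 2.576.
VaR = 2.576 × 0.868% = 2.236%; on $8,000,000 that is $178,880.

$178,900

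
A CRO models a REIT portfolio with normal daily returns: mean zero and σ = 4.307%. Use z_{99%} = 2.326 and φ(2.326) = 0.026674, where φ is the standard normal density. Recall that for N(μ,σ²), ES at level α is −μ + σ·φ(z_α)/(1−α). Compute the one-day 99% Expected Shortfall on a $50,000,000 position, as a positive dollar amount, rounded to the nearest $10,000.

Tail multiplier: φ(z)/(1−α) = 0.026674 / 0.01 = 2.667.
ES = 4.307% × 2.667 = 11.487%.
On $50,000,000: 0.11487 × $50,000,000 = $5,743,500.

$5,740,000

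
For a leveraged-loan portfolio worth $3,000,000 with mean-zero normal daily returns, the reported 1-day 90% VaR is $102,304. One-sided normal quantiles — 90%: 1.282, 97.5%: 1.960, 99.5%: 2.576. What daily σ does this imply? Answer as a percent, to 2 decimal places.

VaR as a fraction: $102,304 / $3,000,000 = 3.410%.
σ = VaR / z = 3.410% / 1.282 = 2.660%.

2.66%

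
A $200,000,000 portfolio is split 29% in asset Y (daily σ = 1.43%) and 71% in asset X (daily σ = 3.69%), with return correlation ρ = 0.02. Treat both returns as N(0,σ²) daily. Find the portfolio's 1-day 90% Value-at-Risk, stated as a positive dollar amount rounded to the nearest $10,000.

$6,820,000

σ_p² = 0.29²·1.43² + 0.71²·3.69² + 2·0.02·0.29·0.71·1.43·3.69 = 7.0793 (%²).
σ_p = √7.0793 = 2.661%.
At 90%, z = 1.282.
VaR = 1.282 × 2.661% = 3.411%; on $200,000,000 that is $6,822,000.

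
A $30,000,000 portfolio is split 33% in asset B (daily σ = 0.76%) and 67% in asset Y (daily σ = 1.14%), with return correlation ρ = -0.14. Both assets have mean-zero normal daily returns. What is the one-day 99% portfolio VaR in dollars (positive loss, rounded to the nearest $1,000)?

σ_p² = 0.33²·0.76² + 0.67²·1.14² + 2·-0.14·0.33·0.67·0.76·1.14 = 0.5927 (%²).
σ_p = √0.5927 = 0.770%.
At 99%, z = 2.326.
VaR = 2.326 × 0.770% = 1.791%; on $30,000,000 that is $537,300.

$537,000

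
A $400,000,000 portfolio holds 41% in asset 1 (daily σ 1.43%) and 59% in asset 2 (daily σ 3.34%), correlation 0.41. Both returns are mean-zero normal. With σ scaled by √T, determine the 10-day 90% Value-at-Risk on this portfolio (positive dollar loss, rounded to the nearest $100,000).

σ_p = √(0.41²·1.43² + 0.59²·3.34² + 2·0.41·0.41·0.59·1.43·3.34) = 2.275%.
σ_{10d} = 2.275% × √10 = 7.194%.
z(90%) = 1.282.
VaR = 1.282 × 7.194% = 9.223%; on $400,000,000 that is $36,892,000.

$36,900,000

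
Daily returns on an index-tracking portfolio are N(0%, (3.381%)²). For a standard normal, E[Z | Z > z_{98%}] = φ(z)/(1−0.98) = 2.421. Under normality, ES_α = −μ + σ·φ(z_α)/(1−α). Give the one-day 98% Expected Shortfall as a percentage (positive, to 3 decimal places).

8.185%

ES = 3.381% × 2.421 = 8.185%.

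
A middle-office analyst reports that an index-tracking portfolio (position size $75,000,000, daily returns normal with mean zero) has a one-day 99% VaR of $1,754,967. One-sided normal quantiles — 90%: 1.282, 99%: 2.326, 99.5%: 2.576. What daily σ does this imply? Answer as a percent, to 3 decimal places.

1.006%

VaR as a fraction: $1,754,967 / $75,000,000 = 2.340%.
σ = VaR / z = 2.340% / 2.326 = 1.006%.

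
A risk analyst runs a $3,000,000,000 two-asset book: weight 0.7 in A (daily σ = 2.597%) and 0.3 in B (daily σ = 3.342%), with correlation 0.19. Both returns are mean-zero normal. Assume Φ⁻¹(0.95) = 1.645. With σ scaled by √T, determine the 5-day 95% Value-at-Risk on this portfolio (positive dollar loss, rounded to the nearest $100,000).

$246,800,000

σ_p = √(0.7²·2.597² + 0.3²·3.342² + 2·0.19·0.7·0.3·2.597·3.342) = 2.237%.
σ_{5d} = 2.237% × √5 = 5.002%.
VaR = 1.645 × 5.002% = 8.228%; on $3,000,000,000 that is $246,840,000.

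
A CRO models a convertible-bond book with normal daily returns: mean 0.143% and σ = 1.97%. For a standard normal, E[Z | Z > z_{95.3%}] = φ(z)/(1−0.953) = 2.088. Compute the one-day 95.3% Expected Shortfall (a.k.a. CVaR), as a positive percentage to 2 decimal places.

ES = −(0.143%) + 1.97% × 2.088 = 3.970%.

3.97%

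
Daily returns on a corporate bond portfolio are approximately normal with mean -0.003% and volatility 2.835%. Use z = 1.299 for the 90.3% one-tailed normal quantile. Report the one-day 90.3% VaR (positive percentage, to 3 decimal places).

3.686%

VaR = −μ + z·σ = −(-0.003%) + 1.299 × 2.835% = 3.686%.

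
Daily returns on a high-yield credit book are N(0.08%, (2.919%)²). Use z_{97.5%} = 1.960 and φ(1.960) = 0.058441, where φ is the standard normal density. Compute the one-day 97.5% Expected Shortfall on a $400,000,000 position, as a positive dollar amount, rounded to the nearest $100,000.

Tail multiplier: φ(z)/(1−α) = 0.058441 / 0.025 = 2.338.
ES = −(0.08%) + 2.919% × 2.338 = 6.745%.
On $400,000,000: 0.06745 × $400,000,000 = $26,980,000.

$27,000,000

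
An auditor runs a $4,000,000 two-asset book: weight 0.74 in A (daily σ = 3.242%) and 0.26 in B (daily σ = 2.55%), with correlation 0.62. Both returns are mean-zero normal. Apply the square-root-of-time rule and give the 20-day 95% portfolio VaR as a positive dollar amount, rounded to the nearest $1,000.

σ_p = √(0.74²·3.242² + 0.26²·2.55² + 2·0.62·0.74·0.26·3.242·2.55) = 2.858%.
σ_{20d} = 2.858% × √20 = 12.781%.
z(95%) = 1.645.
VaR = 1.645 × 12.781% = 21.025%; on $4,000,000 that is $841,000.

$841,000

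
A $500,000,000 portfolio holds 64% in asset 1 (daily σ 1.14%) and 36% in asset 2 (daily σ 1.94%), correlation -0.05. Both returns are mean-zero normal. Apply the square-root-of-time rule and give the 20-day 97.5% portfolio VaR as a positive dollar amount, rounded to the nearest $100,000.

$43,100,000

σ_p = √(0.64²·1.14² + 0.36²·1.94² + 2·-0.05·0.64·0.36·1.14·1.94) = 0.984%.
σ_{20d} = 0.984% × √20 = 4.401%.
z(97.5%) = 1.960.
VaR = 1.960 × 4.401% = 8.626%; on $500,000,000 that is $43,130,000.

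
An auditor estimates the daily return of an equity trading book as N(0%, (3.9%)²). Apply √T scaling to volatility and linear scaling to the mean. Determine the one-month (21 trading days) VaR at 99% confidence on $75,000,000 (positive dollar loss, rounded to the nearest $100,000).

At 99%, z = 2.326.
σ_{21d} = 3.9% × √21 = 17.872%.
VaR = 2.326 × 17.872% = 41.570%.
On $75,000,000: 0.41570 × $75,000,000 = $31,177,500.

$31,200,000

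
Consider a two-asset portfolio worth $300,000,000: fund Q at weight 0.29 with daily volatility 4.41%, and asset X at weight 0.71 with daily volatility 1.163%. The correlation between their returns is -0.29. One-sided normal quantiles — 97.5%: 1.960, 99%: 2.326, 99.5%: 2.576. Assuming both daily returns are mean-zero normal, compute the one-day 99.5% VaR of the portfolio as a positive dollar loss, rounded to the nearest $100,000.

σ_p² = 0.29²·4.41² + 0.71²·1.163² + 2·-0.29·0.29·0.71·4.41·1.163 = 1.7049 (%²).
σ_p = √1.7049 = 1.306%.
VaR = 2.576 × 1.306% = 3.364%; on $300,000,000 that is $10,092,000.

$10,100,000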